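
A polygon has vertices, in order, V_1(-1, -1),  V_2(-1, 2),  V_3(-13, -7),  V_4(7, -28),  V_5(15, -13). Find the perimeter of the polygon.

84

|V_1V_2| = √((0)² + (3)²) = √9 = 3
|V_2V_3| = √((-12)² + (-9)²) = √225 = 15
|V_3V_4| = √((20)² + (-21)²) = √841 = 29
|V_4V_5| = √((8)² + (15)²) = √289 = 17
|V_5V_1| = √((-16)² + (12)²) = √400 = 20
Perimeter = 3 + 15 + 29 + 17 + 20 = 84.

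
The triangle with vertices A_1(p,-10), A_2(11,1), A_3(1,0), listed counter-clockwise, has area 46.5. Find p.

The doubled signed area Σ (x_i y_{i+1} − x_{i+1} y_i) is linear in p.
With p=0 it equals 99; the coefficient of p is 1 (from the two edges through A_1).
So 1·p + 99 = 2·46.5 = 93 ⇒ p = -6.

-6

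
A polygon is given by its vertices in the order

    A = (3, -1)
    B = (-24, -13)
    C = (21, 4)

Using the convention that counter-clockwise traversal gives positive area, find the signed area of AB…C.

40.5

A→B: (3)(-13) − (-24)(-1) = -63
B→C: (-24)(4) − (21)(-13) = 177
C→A: (21)(-1) − (3)(4) = -33
Σ = 81
Signed area = Σ/2 = 40.5 (positive ⇒ counter-clockwise traversal).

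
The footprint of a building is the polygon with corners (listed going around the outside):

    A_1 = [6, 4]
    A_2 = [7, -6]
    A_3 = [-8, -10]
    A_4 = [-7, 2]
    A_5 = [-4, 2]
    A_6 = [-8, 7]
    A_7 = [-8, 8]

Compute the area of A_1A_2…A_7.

Apply the shoelace (surveyor's) formula: 2A = Σ (x_i·y_{i+1} − x_{i+1}·y_i), indices taken mod 7.
Σ = (-64) + (-118) + (-86) + (-6) + (-12) + (-8) + (-80) = -374
Area = |Σ|/2 = 187.

187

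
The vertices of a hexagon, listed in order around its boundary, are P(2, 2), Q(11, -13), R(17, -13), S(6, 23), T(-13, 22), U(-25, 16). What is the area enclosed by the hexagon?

595

Cross-terms: -48, 78, 469, 431, 342, -82  ⇒  Σ = 1190
Area = |Σ|/2 = 595.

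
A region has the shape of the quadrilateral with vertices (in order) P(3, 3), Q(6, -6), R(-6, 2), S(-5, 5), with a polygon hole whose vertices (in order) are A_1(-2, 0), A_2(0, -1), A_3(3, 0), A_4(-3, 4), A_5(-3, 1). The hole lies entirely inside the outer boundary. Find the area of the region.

Outer boundary:
Apply the shoelace formula: 2A = Σ (x_i·y_{i+1} − x_{i+1}·y_i), indices taken mod 4.
Cross-terms: -36, -24, -20, -30  ⇒  Σ = -110
Area = |Σ|/2 = 55.
Hole:
Σ = (2) + (3) + (12) + (9) + (2) = 28
Area = |Σ|/2 = 14.
Net area = 55 − 14 = 41.

41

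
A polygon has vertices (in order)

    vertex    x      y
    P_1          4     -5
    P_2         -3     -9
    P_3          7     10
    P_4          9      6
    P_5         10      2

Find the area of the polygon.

Apply the shoelace (surveyor's) formula: 2A = Σ (x_i·y_{i+1} − x_{i+1}·y_i), indices taken mod 5.
Σ = (-51) + (33) + (-48) + (-42) + (-58) = -166
Area = |Σ|/2 = 83.

83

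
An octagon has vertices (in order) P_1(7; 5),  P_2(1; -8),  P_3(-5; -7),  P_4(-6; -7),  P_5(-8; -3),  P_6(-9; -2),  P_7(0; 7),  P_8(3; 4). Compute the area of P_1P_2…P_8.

130.5

Apply the shoelace formula: 2A = Σ (x_i·y_{i+1} − x_{i+1}·y_i), indices taken mod 8.
P_1→P_2: (7)(-8) − (1)(5) = -61
P_2→P_3: (1)(-7) − (-5)(-8) = -47
P_3→P_4: (-5)(-7) − (-6)(-7) = -7
P_4→P_5: (-6)(-3) − (-8)(-7) = -38
P_5→P_6: (-8)(-2) − (-9)(-3) = -11
P_6→P_7: (-9)(7) − (0)(-2) = -63
P_7→P_8: (0)(4) − (3)(7) = -21
P_8→P_1: (3)(5) − (7)(4) = -13
Σ = -261
Area = |Σ|/2 = 130.5.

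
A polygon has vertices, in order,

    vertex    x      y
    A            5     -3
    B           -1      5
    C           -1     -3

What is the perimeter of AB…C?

|AB| = √((-6)² + (8)²) = √100 = 10
|BC| = √((0)² + (-8)²) = √64 = 8
|CA| = √((6)² + (0)²) = √36 = 6
Perimeter = 10 + 8 + 6 = 24.

24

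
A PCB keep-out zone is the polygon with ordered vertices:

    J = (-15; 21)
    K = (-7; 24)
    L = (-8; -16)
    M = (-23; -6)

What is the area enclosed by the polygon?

Apply the shoelace formula: 2A = Σ (x_i·y_{i+1} − x_{i+1}·y_i), indices taken mod 4.
J→K: (-15)(24) − (-7)(21) = -213
K→L: (-7)(-16) − (-8)(24) = 304
L→M: (-8)(-6) − (-23)(-16) = -320
M→J: (-23)(21) − (-15)(-6) = -573
Σ = -802
Area = |Σ|/2 = 401.

401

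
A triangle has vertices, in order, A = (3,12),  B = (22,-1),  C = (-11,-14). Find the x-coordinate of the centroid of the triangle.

14/3

Apply the shoelace (surveyor's) formula. First the cross-terms c_i = x_i·y_{i+1} − x_{i+1}·y_i:
  -267, -319, -90  ⇒  2A = -676, A = -338.
Then Σ (x_i + x_{i+1})·c_i = -9464, so x̄ = -9464 / (6·(-338)) = 14/3.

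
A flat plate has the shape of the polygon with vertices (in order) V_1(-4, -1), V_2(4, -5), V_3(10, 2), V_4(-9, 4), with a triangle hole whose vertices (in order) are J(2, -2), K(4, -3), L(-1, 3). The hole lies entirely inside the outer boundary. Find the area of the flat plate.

79

Outer boundary:
Apply Gauss's area formula: 2A = Σ (x_i·y_{i+1} − x_{i+1}·y_i), indices taken mod 4.
Σ = (24) + (58) + (58) + (25) = 165
Area = |Σ|/2 = 82.5.
Hole:
J→K: (2)(-3) − (4)(-2) = 2
K→L: (4)(3) − (-1)(-3) = 9
L→J: (-1)(-2) − (2)(3) = -4
Σ = 7
Area = |Σ|/2 = 3.5.
Net area = 82.5 − 3.5 = 79.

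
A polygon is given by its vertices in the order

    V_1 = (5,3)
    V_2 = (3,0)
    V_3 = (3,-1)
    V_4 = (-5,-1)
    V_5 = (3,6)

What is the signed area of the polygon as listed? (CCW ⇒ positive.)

-34

Apply the surveyor's formula: 2A = Σ (x_i·y_{i+1} − x_{i+1}·y_i), indices taken mod 5.
V_1→V_2: (5)(0) − (3)(3) = -9
V_2→V_3: (3)(-1) − (3)(0) = -3
V_3→V_4: (3)(-1) − (-5)(-1) = -8
V_4→V_5: (-5)(6) − (3)(-1) = -27
V_5→V_1: (3)(3) − (5)(6) = -21
Σ = -68
Signed area = Σ/2 = -34 (negative ⇒ clockwise traversal).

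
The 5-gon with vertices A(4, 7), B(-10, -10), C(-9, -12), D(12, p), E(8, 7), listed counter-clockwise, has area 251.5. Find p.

-11

The doubled signed area Σ (x_i y_{i+1} − x_{i+1} y_i) is linear in p.
With p=0 it equals 316; the coefficient of p is -17 (from the two edges through D).
So -17·p + 316 = 2·251.5 = 503 ⇒ p = -11.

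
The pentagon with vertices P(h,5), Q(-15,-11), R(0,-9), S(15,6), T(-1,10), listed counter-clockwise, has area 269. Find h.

-2

Write out the shoelace sum; only the two edges meeting at P involve h:
2·Area = [((-1)·5 − h·10) + (h·(-11) − (-15)·5)] + 426
       = -21·h + 496 = 538
⇒ h = -2.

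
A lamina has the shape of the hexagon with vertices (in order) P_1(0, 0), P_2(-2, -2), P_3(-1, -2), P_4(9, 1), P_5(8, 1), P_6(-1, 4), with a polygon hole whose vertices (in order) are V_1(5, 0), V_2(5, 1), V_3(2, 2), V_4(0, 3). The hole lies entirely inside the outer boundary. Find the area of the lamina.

Outer boundary:
Apply the shoelace (surveyor's) formula: 2A = Σ (x_i·y_{i+1} − x_{i+1}·y_i), indices taken mod 6.
P_1→P_2: (0)(-2) − (-2)(0) = 0
P_2→P_3: (-2)(-2) − (-1)(-2) = 2
P_3→P_4: (-1)(1) − (9)(-2) = 17
P_4→P_5: (9)(1) − (8)(1) = 1
P_5→P_6: (8)(4) − (-1)(1) = 33
P_6→P_1: (-1)(0) − (0)(4) = 0
Σ = 53
Area = |Σ|/2 = 26.5.
Hole:
V_1→V_2: (5)(1) − (5)(0) = 5
V_2→V_3: (5)(2) − (2)(1) = 8
V_3→V_4: (2)(3) − (0)(2) = 6
V_4→V_1: (0)(0) − (5)(3) = -15
Σ = 4
Area = |Σ|/2 = 2.
Net area = 26.5 − 2 = 24.5.

24.5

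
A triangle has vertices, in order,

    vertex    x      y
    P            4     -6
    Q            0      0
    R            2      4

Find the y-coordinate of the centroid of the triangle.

-2/3

Apply the shoelace formula. First the cross-terms c_i = x_i·y_{i+1} − x_{i+1}·y_i:
  0, 0, -28  ⇒  2A = -28, A = -14.
Then Σ (y_i + y_{i+1})·c_i = 56, so ȳ = 56 / (6·(-14)) = -2/3.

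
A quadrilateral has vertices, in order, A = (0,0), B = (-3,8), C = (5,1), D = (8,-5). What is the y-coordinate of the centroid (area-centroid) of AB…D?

85/76

Apply Gauss's area formula. First the cross-terms c_i = x_i·y_{i+1} − x_{i+1}·y_i:
  0, -43, -33, 0  ⇒  2A = -76, A = -38.
Then Σ (y_i + y_{i+1})·c_i = -255, so ȳ = -255 / (6·(-38)) = 85/76.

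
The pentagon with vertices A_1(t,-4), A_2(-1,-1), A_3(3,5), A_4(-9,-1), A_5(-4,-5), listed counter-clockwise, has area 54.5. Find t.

Write out the shoelace sum; only the two edges meeting at A_1 involve t:
2·Area = [((-4)·(-4) − t·(-5)) + (t·(-1) − (-1)·(-4))] + 81
       = 4·t + 93 = 109
⇒ t = 4.

4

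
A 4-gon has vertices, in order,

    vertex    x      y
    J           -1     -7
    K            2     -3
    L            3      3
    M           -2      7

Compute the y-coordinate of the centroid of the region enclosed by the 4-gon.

Apply the shoelace (surveyor's) formula. First the cross-terms c_i = x_i·y_{i+1} − x_{i+1}·y_i:
  17, 15, 27, 21  ⇒  2A = 80, A = 40.
Then Σ (y_i + y_{i+1})·c_i = 100, so ȳ = 100 / (6·40) = 5/12.

5/12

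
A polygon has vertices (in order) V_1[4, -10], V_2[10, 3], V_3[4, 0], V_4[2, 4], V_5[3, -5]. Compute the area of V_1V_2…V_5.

Apply the shoelace formula: 2A = Σ (x_i·y_{i+1} − x_{i+1}·y_i), indices taken mod 5.
Cross-terms: 112, -12, 16, -22, -10  ⇒  Σ = 84
Area = |Σ|/2 = 42.

42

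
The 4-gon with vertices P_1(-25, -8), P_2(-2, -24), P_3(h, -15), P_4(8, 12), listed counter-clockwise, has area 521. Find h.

2

Write out the shoelace sum; only the two edges meeting at P_3 involve h:
2·Area = [((-2)·(-15) − h·(-24)) + (h·12 − 8·(-15))] + 820
       = 36·h + 970 = 1042
⇒ h = 2.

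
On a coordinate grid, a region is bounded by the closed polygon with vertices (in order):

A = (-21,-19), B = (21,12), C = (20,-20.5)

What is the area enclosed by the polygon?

Apply the surveyor's formula: 2A = Σ (x_i·y_{i+1} − x_{i+1}·y_i), indices taken mod 3.
Σ = (147) + (-670.5) + (-810.5) = -1334
Area = |Σ|/2 = 667.

667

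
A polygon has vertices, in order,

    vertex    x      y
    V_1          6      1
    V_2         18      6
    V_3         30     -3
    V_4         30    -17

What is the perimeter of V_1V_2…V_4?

|V_1V_2| = √((12)² + (5)²) = √169 = 13
|V_2V_3| = √((12)² + (-9)²) = √225 = 15
|V_3V_4| = √((0)² + (-14)²) = √196 = 14
|V_4V_1| = √((-24)² + (18)²) = √900 = 30
Perimeter = 13 + 15 + 14 + 30 = 72.

72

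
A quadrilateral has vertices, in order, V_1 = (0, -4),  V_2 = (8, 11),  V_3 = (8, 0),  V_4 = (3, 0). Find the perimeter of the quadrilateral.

38

|V_1V_2| = √((8)² + (15)²) = √289 = 17
|V_2V_3| = √((0)² + (-11)²) = √121 = 11
|V_3V_4| = √((-5)² + (0)²) = √25 = 5
|V_4V_1| = √((-3)² + (-4)²) = √25 = 5
Perimeter = 17 + 11 + 5 + 5 = 38.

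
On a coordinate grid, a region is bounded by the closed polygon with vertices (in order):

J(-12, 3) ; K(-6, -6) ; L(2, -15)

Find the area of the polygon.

Apply the shoelace formula: 2A = Σ (x_i·y_{i+1} − x_{i+1}·y_i), indices taken mod 3.
Cross-terms: 90, 102, -174  ⇒  Σ = 18
Area = |Σ|/2 = 9.

9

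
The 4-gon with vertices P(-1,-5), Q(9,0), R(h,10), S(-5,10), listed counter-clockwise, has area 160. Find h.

10

The doubled signed area Σ (x_i y_{i+1} − x_{i+1} y_i) is linear in h.
With h=0 it equals 220; the coefficient of h is 10 (from the two edges through R).
So 10·h + 220 = 2·160 = 320 ⇒ h = 10.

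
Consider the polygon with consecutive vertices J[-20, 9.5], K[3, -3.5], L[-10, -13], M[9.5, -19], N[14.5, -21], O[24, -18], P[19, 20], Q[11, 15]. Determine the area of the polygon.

945.75

Apply the shoelace (surveyor's) formula: 2A = Σ (x_i·y_{i+1} − x_{i+1}·y_i), indices taken mod 8.
Σ = (41.5) + (-74) + (313.5) + (76) + (243) + (822) + (65) + (404.5) = 1891.5
Area = |Σ|/2 = 945.75.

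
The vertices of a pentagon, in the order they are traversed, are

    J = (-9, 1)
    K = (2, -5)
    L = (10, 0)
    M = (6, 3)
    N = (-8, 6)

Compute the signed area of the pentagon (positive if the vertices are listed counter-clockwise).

114.5

Apply the surveyor's formula: 2A = Σ (x_i·y_{i+1} − x_{i+1}·y_i), indices taken mod 5.
Σ = (43) + (50) + (30) + (60) + (46) = 229
Signed area = Σ/2 = 114.5 (positive ⇒ counter-clockwise traversal).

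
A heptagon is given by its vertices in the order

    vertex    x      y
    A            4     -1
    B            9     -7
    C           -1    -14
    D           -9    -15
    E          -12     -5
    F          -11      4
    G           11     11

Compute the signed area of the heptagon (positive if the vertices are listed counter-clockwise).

Σ = (-19) + (-133) + (-111) + (-135) + (-103) + (-165) + (-55) = -721
Signed area = Σ/2 = -360.5 (negative ⇒ clockwise traversal).

-360.5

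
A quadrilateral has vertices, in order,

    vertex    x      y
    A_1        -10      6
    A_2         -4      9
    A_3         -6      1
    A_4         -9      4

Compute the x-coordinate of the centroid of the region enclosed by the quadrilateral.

-61/9

Apply the shoelace (surveyor's) formula. First the cross-terms c_i = x_i·y_{i+1} − x_{i+1}·y_i:
  -66, 50, -15, -14  ⇒  2A = -45, A = -22.5.
Then Σ (x_i + x_{i+1})·c_i = 915, so x̄ = 915 / (6·(-22.5)) = -61/9.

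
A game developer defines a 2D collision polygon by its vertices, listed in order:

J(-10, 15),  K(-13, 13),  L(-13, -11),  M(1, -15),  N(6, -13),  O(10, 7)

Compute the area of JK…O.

Apply the shoelace (surveyor's) formula: 2A = Σ (x_i·y_{i+1} − x_{i+1}·y_i), indices taken mod 6.
J→K: (-10)(13) − (-13)(15) = 65
K→L: (-13)(-11) − (-13)(13) = 312
L→M: (-13)(-15) − (1)(-11) = 206
M→N: (1)(-13) − (6)(-15) = 77
N→O: (6)(7) − (10)(-13) = 172
O→J: (10)(15) − (-10)(7) = 220
Σ = 1052
Area = |Σ|/2 = 526.

526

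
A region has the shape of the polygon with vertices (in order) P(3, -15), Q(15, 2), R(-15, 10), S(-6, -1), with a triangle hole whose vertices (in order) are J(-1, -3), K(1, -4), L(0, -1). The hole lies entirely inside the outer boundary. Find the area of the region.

287

Outer boundary:
P→Q: (3)(2) − (15)(-15) = 231
Q→R: (15)(10) − (-15)(2) = 180
R→S: (-15)(-1) − (-6)(10) = 75
S→P: (-6)(-15) − (3)(-1) = 93
Σ = 579
Area = |Σ|/2 = 289.5.
Hole:
Apply Gauss's area formula: 2A = Σ (x_i·y_{i+1} − x_{i+1}·y_i), indices taken mod 3.
Σ = (7) + (-1) + (-1) = 5
Area = |Σ|/2 = 2.5.
Net area = 289.5 − 2.5 = 287.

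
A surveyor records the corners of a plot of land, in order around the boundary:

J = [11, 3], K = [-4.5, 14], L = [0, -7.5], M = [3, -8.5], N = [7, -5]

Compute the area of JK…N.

Apply the shoelace formula: 2A = Σ (x_i·y_{i+1} − x_{i+1}·y_i), indices taken mod 5.
Σ = (167.5) + (33.75) + (22.5) + (44.5) + (76) = 344.25
Area = |Σ|/2 = 172.125.

172.125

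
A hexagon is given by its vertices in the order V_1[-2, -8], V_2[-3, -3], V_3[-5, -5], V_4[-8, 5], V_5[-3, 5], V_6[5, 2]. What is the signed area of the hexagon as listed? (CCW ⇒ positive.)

Apply the shoelace (surveyor's) formula: 2A = Σ (x_i·y_{i+1} − x_{i+1}·y_i), indices taken mod 6.
Σ = (-18) + (0) + (-65) + (-25) + (-31) + (-36) = -175
Signed area = Σ/2 = -87.5 (negative ⇒ clockwise traversal).

-87.5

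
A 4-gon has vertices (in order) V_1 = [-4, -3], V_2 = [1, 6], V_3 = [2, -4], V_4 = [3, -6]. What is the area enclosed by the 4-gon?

35

Σ = (-21) + (-16) + (0) + (-33) = -70
Area = |Σ|/2 = 35.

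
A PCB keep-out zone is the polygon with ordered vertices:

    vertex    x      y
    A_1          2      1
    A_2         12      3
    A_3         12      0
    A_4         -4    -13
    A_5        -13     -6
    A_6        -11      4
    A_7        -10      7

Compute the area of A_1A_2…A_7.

Apply Gauss's area formula: 2A = Σ (x_i·y_{i+1} − x_{i+1}·y_i), indices taken mod 7.
Σ = (-6) + (-36) + (-156) + (-145) + (-118) + (-37) + (-24) = -522
Area = |Σ|/2 = 261.

261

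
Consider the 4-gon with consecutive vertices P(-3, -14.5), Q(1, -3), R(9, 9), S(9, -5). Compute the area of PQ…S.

106

Apply the shoelace (surveyor's) formula: 2A = Σ (x_i·y_{i+1} − x_{i+1}·y_i), indices taken mod 4.
Σ = (23.5) + (36) + (-126) + (-145.5) = -212
Area = |Σ|/2 = 106.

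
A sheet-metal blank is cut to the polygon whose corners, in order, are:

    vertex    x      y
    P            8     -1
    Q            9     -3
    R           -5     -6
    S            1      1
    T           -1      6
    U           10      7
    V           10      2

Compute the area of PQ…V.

109.5

Cross-terms: -15, -69, 1, 7, -67, -50, -26  ⇒  Σ = -219
Area = |Σ|/2 = 109.5.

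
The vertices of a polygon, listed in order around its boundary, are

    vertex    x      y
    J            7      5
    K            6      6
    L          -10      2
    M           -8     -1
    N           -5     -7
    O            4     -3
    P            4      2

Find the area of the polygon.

Σ = (12) + (72) + (26) + (51) + (43) + (20) + (6) = 230
Area = |Σ|/2 = 115.

115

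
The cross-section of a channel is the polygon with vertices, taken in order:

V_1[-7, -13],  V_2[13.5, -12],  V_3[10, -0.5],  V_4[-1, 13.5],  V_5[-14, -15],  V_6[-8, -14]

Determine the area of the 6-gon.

396.625

Σ = (259.5) + (113.25) + (134.5) + (204) + (76) + (6) = 793.25
Area = |Σ|/2 = 396.625.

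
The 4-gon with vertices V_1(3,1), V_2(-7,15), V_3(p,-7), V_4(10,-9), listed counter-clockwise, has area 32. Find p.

The doubled signed area Σ (x_i y_{i+1} − x_{i+1} y_i) is linear in p.
With p=0 it equals 208; the coefficient of p is -24 (from the two edges through V_3).
So -24·p + 208 = 2·32 = 64 ⇒ p = 6.

6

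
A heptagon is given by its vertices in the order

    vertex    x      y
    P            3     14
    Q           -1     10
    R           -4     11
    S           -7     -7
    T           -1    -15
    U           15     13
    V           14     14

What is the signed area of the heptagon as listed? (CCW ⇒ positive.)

Σ = (44) + (29) + (105) + (98) + (212) + (28) + (154) = 670
Signed area = Σ/2 = 335 (positive ⇒ counter-clockwise traversal).

335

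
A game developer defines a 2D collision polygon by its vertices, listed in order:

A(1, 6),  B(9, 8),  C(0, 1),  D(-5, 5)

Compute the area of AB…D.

33.5

Cross-terms: -46, 9, 5, -35  ⇒  Σ = -67
Area = |Σ|/2 = 33.5.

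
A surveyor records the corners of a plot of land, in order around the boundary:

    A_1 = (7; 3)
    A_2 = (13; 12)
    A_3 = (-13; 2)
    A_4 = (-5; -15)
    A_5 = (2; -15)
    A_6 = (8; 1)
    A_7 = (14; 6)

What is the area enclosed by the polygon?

Apply the shoelace formula: 2A = Σ (x_i·y_{i+1} − x_{i+1}·y_i), indices taken mod 7.
Σ = (45) + (182) + (205) + (105) + (122) + (34) + (0) = 693
Area = |Σ|/2 = 346.5.

346.5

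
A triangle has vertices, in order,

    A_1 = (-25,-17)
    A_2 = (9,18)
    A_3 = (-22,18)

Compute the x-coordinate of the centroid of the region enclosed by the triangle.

Apply the shoelace (surveyor's) formula. First the cross-terms c_i = x_i·y_{i+1} − x_{i+1}·y_i:
  -297, 558, 824  ⇒  2A = 1085, A = 542.5.
Then Σ (x_i + x_{i+1})·c_i = -41230, so x̄ = -41230 / (6·542.5) = -38/3.

-38/3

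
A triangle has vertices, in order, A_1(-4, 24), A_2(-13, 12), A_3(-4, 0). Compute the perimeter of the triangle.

54

|A_1A_2| = √((-9)² + (-12)²) = √225 = 15
|A_2A_3| = √((9)² + (-12)²) = √225 = 15
|A_3A_1| = √((0)² + (24)²) = √576 = 24
Perimeter = 15 + 15 + 24 = 54.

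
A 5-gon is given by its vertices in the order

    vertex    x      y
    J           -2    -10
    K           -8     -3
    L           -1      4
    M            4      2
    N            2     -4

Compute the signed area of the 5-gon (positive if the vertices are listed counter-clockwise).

-87.5

Apply the shoelace (surveyor's) formula: 2A = Σ (x_i·y_{i+1} − x_{i+1}·y_i), indices taken mod 5.
Σ = (-74) + (-35) + (-18) + (-20) + (-28) = -175
Signed area = Σ/2 = -87.5 (negative ⇒ clockwise traversal).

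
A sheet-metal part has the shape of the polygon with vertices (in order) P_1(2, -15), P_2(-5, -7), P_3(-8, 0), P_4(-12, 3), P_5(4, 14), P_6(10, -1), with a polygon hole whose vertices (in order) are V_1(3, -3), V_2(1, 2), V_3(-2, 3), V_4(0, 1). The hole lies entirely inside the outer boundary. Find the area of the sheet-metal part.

315

Outer boundary:
Apply the shoelace formula: 2A = Σ (x_i·y_{i+1} − x_{i+1}·y_i), indices taken mod 6.
Σ = (-89) + (-56) + (-24) + (-180) + (-144) + (-148) = -641
Area = |Σ|/2 = 320.5.
Hole:
Cross-terms: 9, 7, -2, -3  ⇒  Σ = 11
Area = |Σ|/2 = 5.5.
Net area = 320.5 − 5.5 = 315.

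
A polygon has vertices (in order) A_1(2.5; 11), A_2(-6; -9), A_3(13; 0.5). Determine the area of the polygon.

149.625

Apply the shoelace formula: 2A = Σ (x_i·y_{i+1} − x_{i+1}·y_i), indices taken mod 3.
A_1→A_2: (2.5)(-9) − (-6)(11) = 43.5
A_2→A_3: (-6)(0.5) − (13)(-9) = 114
A_3→A_1: (13)(11) − (2.5)(0.5) = 141.75
Σ = 299.25
Area = |Σ|/2 = 149.625.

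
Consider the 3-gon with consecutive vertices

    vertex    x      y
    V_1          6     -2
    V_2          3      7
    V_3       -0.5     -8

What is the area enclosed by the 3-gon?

38.25

Σ = (48) + (-20.5) + (49) = 76.5
Area = |Σ|/2 = 38.25.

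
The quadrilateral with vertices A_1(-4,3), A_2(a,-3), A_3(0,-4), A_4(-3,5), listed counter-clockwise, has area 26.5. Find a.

Write out the shoelace sum; only the two edges meeting at A_2 involve a:
2·Area = [((-4)·(-3) − a·3) + (a·(-4) − 0·(-3))] + -1
       = -7·a + 11 = 53
⇒ a = -6.

-6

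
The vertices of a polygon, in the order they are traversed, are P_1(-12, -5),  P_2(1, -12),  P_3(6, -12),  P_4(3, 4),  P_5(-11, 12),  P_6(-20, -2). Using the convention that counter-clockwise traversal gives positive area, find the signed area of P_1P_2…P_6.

P_1→P_2: (-12)(-12) − (1)(-5) = 149
P_2→P_3: (1)(-12) − (6)(-12) = 60
P_3→P_4: (6)(4) − (3)(-12) = 60
P_4→P_5: (3)(12) − (-11)(4) = 80
P_5→P_6: (-11)(-2) − (-20)(12) = 262
P_6→P_1: (-20)(-5) − (-12)(-2) = 76
Σ = 687
Signed area = Σ/2 = 343.5 (positive ⇒ counter-clockwise traversal).

343.5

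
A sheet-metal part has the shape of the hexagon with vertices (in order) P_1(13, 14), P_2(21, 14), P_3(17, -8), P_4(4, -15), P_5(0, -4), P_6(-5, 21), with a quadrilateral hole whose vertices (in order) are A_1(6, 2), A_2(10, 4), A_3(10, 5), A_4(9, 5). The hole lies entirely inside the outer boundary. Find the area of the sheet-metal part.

556.5

Outer boundary:
Apply the shoelace formula: 2A = Σ (x_i·y_{i+1} − x_{i+1}·y_i), indices taken mod 6.
Cross-terms: -112, -406, -223, -16, -20, -343  ⇒  Σ = -1120
Area = |Σ|/2 = 560.
Hole:
Σ = (4) + (10) + (5) + (-12) = 7
Area = |Σ|/2 = 3.5.
Net area = 560 − 3.5 = 556.5.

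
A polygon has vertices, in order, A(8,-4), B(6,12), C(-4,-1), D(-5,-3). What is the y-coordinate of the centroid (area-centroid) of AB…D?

362/213

Apply the shoelace formula. First the cross-terms c_i = x_i·y_{i+1} − x_{i+1}·y_i:
  120, 42, 7, 44  ⇒  2A = 213, A = 106.5.
Then Σ (y_i + y_{i+1})·c_i = 1086, so ȳ = 1086 / (6·106.5) = 362/213.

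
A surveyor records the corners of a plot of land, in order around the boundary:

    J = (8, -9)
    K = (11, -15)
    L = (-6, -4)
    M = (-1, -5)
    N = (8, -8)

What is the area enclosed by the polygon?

44.5

Apply the surveyor's formula: 2A = Σ (x_i·y_{i+1} − x_{i+1}·y_i), indices taken mod 5.
Σ = (-21) + (-134) + (26) + (48) + (-8) = -89
Area = |Σ|/2 = 44.5.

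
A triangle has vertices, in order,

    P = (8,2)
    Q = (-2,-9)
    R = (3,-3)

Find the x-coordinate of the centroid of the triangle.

Apply the surveyor's formula. First the cross-terms c_i = x_i·y_{i+1} − x_{i+1}·y_i:
  -68, 33, 30  ⇒  2A = -5, A = -2.5.
Then Σ (x_i + x_{i+1})·c_i = -45, so x̄ = -45 / (6·(-2.5)) = 3.

3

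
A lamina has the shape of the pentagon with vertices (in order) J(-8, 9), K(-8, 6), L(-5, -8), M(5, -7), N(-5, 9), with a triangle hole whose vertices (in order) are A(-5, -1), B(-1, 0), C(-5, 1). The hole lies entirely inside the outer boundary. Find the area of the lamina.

Outer boundary:
Apply the surveyor's formula: 2A = Σ (x_i·y_{i+1} − x_{i+1}·y_i), indices taken mod 5.
J→K: (-8)(6) − (-8)(9) = 24
K→L: (-8)(-8) − (-5)(6) = 94
L→M: (-5)(-7) − (5)(-8) = 75
M→N: (5)(9) − (-5)(-7) = 10
N→J: (-5)(9) − (-8)(9) = 27
Σ = 230
Area = |Σ|/2 = 115.
Hole:
Cross-terms: -1, -1, 10  ⇒  Σ = 8
Area = |Σ|/2 = 4.
Net area = 115 − 4 = 111.

111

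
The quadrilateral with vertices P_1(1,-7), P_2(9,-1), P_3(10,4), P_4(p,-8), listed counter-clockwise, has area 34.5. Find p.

The doubled signed area Σ (x_i y_{i+1} − x_{i+1} y_i) is linear in p.
With p=0 it equals 36; the coefficient of p is -11 (from the two edges through P_4).
So -11·p + 36 = 2·34.5 = 69 ⇒ p = -3.

-3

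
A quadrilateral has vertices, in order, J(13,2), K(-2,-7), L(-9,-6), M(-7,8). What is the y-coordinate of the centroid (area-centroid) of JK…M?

Apply the shoelace (surveyor's) formula. First the cross-terms c_i = x_i·y_{i+1} − x_{i+1}·y_i:
  -87, -51, -114, -118  ⇒  2A = -370, A = -185.
Then Σ (y_i + y_{i+1})·c_i = -310, so ȳ = -310 / (6·(-185)) = 31/111.

31/111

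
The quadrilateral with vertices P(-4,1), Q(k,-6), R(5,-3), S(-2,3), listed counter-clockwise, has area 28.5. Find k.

4

Write out the shoelace sum; only the two edges meeting at Q involve k:
2·Area = [((-4)·(-6) − k·1) + (k·(-3) − 5·(-6))] + 19
       = -4·k + 73 = 57
⇒ k = 4.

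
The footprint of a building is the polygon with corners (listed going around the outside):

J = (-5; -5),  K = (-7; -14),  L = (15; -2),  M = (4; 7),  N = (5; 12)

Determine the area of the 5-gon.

210

Apply the surveyor's formula: 2A = Σ (x_i·y_{i+1} − x_{i+1}·y_i), indices taken mod 5.
Σ = (35) + (224) + (113) + (13) + (35) = 420
Area = |Σ|/2 = 210.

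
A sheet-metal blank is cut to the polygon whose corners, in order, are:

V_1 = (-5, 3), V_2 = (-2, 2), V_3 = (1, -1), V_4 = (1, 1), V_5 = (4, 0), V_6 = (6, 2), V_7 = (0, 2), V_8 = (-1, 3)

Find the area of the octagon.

14

Σ = (-4) + (0) + (2) + (-4) + (8) + (12) + (2) + (12) = 28
Area = |Σ|/2 = 14.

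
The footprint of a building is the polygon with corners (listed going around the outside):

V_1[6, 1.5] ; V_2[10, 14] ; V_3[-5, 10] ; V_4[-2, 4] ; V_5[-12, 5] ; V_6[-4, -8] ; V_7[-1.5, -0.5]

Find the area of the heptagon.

Apply the shoelace formula: 2A = Σ (x_i·y_{i+1} − x_{i+1}·y_i), indices taken mod 7.
Σ = (69) + (170) + (0) + (38) + (116) + (-10) + (0.75) = 383.75
Area = |Σ|/2 = 191.875.

191.875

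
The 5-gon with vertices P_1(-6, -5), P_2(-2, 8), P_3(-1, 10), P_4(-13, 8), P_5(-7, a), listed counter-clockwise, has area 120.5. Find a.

The doubled signed area Σ (x_i y_{i+1} − x_{i+1} y_i) is linear in a.
With a=0 it equals 143; the coefficient of a is -7 (from the two edges through P_5).
So -7·a + 143 = 2·120.5 = 241 ⇒ a = -14.

-14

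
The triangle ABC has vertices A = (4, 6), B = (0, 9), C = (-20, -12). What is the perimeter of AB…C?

|AB| = √((-4)² + (3)²) = √25 = 5
|BC| = √((-20)² + (-21)²) = √841 = 29
|CA| = √((24)² + (18)²) = √900 = 30
Perimeter = 5 + 29 + 30 = 64.

64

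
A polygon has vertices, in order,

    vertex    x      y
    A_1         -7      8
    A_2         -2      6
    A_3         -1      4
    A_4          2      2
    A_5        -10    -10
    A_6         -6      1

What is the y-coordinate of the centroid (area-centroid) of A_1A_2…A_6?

Apply Gauss's area formula. First the cross-terms c_i = x_i·y_{i+1} − x_{i+1}·y_i:
  -26, -2, -10, 0, -70, -41  ⇒  2A = -149, A = -74.5.
Then Σ (y_i + y_{i+1})·c_i = -183, so ȳ = -183 / (6·(-74.5)) = 61/149.

61/149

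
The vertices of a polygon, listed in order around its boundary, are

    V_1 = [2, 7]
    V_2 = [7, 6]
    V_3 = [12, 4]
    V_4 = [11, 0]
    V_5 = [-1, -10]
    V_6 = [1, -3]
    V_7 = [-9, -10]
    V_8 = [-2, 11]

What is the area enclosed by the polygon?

207

Σ = (-37) + (-44) + (-44) + (-110) + (13) + (-37) + (-119) + (-36) = -414
Area = |Σ|/2 = 207.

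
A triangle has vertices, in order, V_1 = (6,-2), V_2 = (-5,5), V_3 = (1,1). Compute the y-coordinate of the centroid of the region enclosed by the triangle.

Apply the shoelace formula. First the cross-terms c_i = x_i·y_{i+1} − x_{i+1}·y_i:
  20, -10, -8  ⇒  2A = 2, A = 1.
Then Σ (y_i + y_{i+1})·c_i = 8, so ȳ = 8 / (6·1) = 4/3.

4/3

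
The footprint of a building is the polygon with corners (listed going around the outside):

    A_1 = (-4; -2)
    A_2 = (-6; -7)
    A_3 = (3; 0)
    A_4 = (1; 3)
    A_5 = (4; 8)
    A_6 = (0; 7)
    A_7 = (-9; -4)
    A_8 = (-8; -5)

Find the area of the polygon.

71

Apply the shoelace (surveyor's) formula: 2A = Σ (x_i·y_{i+1} − x_{i+1}·y_i), indices taken mod 8.
Cross-terms: 16, 21, 9, -4, 28, 63, 13, -4  ⇒  Σ = 142
Area = |Σ|/2 = 71.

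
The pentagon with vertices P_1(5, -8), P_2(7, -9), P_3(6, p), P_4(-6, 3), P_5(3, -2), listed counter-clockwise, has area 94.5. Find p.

Write out the shoelace sum; only the two edges meeting at P_3 involve p:
2·Area = [(7·p − 6·(-9)) + (6·3 − (-6)·p)] + 0
       = 13·p + 72 = 189
⇒ p = 9.

9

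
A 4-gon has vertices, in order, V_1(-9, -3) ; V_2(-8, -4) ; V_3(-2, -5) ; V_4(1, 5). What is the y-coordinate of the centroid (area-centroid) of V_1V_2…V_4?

-32/27

Apply the surveyor's formula. First the cross-terms c_i = x_i·y_{i+1} − x_{i+1}·y_i:
  12, 32, -5, 42  ⇒  2A = 81, A = 40.5.
Then Σ (y_i + y_{i+1})·c_i = -288, so ȳ = -288 / (6·40.5) = -32/27.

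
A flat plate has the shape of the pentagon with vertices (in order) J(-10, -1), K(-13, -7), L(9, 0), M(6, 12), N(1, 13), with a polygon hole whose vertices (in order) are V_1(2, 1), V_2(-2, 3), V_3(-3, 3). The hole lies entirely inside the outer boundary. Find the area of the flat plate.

210.5

Outer boundary:
Apply Gauss's area formula: 2A = Σ (x_i·y_{i+1} − x_{i+1}·y_i), indices taken mod 5.
Cross-terms: 57, 63, 108, 66, 129  ⇒  Σ = 423
Area = |Σ|/2 = 211.5.
Hole:
Apply Gauss's area formula: 2A = Σ (x_i·y_{i+1} − x_{i+1}·y_i), indices taken mod 3.
V_1→V_2: (2)(3) − (-2)(1) = 8
V_2→V_3: (-2)(3) − (-3)(3) = 3
V_3→V_1: (-3)(1) − (2)(3) = -9
Σ = 2
Area = |Σ|/2 = 1.
Net area = 211.5 − 1 = 210.5.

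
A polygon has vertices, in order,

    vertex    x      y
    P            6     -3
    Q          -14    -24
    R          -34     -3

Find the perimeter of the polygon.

|PQ| = √((-20)² + (-21)²) = √841 = 29
|QR| = √((-20)² + (21)²) = √841 = 29
|RP| = √((40)² + (0)²) = √1600 = 40
Perimeter = 29 + 29 + 40 = 98.

98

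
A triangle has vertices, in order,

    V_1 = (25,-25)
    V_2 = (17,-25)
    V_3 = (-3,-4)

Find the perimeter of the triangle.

72

|V_1V_2| = √((-8)² + (0)²) = √64 = 8
|V_2V_3| = √((-20)² + (21)²) = √841 = 29
|V_3V_1| = √((28)² + (-21)²) = √1225 = 35
Perimeter = 8 + 29 + 35 = 72.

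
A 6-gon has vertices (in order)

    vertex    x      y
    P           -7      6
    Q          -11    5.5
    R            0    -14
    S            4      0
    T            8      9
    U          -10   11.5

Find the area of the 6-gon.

Apply the shoelace formula: 2A = Σ (x_i·y_{i+1} − x_{i+1}·y_i), indices taken mod 6.
Σ = (27.5) + (154) + (56) + (36) + (182) + (20.5) = 476
Area = |Σ|/2 = 238.

238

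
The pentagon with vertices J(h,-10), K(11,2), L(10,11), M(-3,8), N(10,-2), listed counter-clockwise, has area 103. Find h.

Write out the shoelace sum; only the two edges meeting at J involve h:
2·Area = [(10·(-10) − h·(-2)) + (h·2 − 11·(-10))] + 140
       = 4·h + 150 = 206
⇒ h = 14.

14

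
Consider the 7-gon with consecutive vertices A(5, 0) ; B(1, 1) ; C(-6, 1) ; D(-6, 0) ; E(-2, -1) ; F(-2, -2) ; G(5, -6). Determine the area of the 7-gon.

A→B: (5)(1) − (1)(0) = 5
B→C: (1)(1) − (-6)(1) = 7
C→D: (-6)(0) − (-6)(1) = 6
D→E: (-6)(-1) − (-2)(0) = 6
E→F: (-2)(-2) − (-2)(-1) = 2
F→G: (-2)(-6) − (5)(-2) = 22
G→A: (5)(0) − (5)(-6) = 30
Σ = 78
Area = |Σ|/2 = 39.

39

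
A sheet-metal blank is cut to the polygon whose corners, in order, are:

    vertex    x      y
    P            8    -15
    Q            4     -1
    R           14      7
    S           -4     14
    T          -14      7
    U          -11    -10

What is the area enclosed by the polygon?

474

Apply the shoelace (surveyor's) formula: 2A = Σ (x_i·y_{i+1} − x_{i+1}·y_i), indices taken mod 6.
Σ = (52) + (42) + (224) + (168) + (217) + (245) = 948
Area = |Σ|/2 = 474.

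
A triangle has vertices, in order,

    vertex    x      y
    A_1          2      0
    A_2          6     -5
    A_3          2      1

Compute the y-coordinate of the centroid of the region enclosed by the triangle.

-4/3

Apply the shoelace (surveyor's) formula. First the cross-terms c_i = x_i·y_{i+1} − x_{i+1}·y_i:
  -10, 16, -2  ⇒  2A = 4, A = 2.
Then Σ (y_i + y_{i+1})·c_i = -16, so ȳ = -16 / (6·2) = -4/3.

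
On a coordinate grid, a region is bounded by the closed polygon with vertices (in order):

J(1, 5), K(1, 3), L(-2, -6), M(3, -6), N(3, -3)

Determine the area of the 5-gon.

27.5

Apply the shoelace formula: 2A = Σ (x_i·y_{i+1} − x_{i+1}·y_i), indices taken mod 5.
Σ = (-2) + (0) + (30) + (9) + (18) = 55
Area = |Σ|/2 = 27.5.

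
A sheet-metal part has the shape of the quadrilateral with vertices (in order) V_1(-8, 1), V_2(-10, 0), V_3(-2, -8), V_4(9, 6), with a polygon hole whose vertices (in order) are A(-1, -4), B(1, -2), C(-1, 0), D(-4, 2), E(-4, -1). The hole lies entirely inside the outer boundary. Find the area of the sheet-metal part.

89

Outer boundary:
Σ = (10) + (80) + (60) + (57) = 207
Area = |Σ|/2 = 103.5.
Hole:
Σ = (6) + (-2) + (-2) + (12) + (15) = 29
Area = |Σ|/2 = 14.5.
Net area = 103.5 − 14.5 = 89.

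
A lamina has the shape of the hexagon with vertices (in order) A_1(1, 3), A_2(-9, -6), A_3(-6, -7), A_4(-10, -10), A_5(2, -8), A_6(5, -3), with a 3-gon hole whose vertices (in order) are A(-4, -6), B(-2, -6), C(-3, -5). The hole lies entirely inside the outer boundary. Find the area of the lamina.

Outer boundary:
A_1→A_2: (1)(-6) − (-9)(3) = 21
A_2→A_3: (-9)(-7) − (-6)(-6) = 27
A_3→A_4: (-6)(-10) − (-10)(-7) = -10
A_4→A_5: (-10)(-8) − (2)(-10) = 100
A_5→A_6: (2)(-3) − (5)(-8) = 34
A_6→A_1: (5)(3) − (1)(-3) = 18
Σ = 190
Area = |Σ|/2 = 95.
Hole:
Cross-terms: 12, -8, -2  ⇒  Σ = 2
Area = |Σ|/2 = 1.
Net area = 95 − 1 = 94.

94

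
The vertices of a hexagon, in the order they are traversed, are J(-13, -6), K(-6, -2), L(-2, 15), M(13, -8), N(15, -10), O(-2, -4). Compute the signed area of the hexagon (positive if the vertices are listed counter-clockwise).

-206.5

Apply the shoelace formula: 2A = Σ (x_i·y_{i+1} − x_{i+1}·y_i), indices taken mod 6.
J→K: (-13)(-2) − (-6)(-6) = -10
K→L: (-6)(15) − (-2)(-2) = -94
L→M: (-2)(-8) − (13)(15) = -179
M→N: (13)(-10) − (15)(-8) = -10
N→O: (15)(-4) − (-2)(-10) = -80
O→J: (-2)(-6) − (-13)(-4) = -40
Σ = -413
Signed area = Σ/2 = -206.5 (negative ⇒ clockwise traversal).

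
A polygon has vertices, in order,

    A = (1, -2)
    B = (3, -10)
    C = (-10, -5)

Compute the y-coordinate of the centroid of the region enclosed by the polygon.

-17/3

Apply Gauss's area formula. First the cross-terms c_i = x_i·y_{i+1} − x_{i+1}·y_i:
  -4, -115, 25  ⇒  2A = -94, A = -47.
Then Σ (y_i + y_{i+1})·c_i = 1598, so ȳ = 1598 / (6·(-47)) = -17/3.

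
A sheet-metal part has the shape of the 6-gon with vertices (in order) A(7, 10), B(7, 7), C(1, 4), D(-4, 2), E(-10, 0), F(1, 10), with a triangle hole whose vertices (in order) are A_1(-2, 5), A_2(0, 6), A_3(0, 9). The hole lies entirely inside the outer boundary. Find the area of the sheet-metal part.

58

Outer boundary:
Apply the shoelace formula: 2A = Σ (x_i·y_{i+1} − x_{i+1}·y_i), indices taken mod 6.
A→B: (7)(7) − (7)(10) = -21
B→C: (7)(4) − (1)(7) = 21
C→D: (1)(2) − (-4)(4) = 18
D→E: (-4)(0) − (-10)(2) = 20
E→F: (-10)(10) − (1)(0) = -100
F→A: (1)(10) − (7)(10) = -60
Σ = -122
Area = |Σ|/2 = 61.
Hole:
Apply the shoelace (surveyor's) formula: 2A = Σ (x_i·y_{i+1} − x_{i+1}·y_i), indices taken mod 3.
Σ = (-12) + (0) + (18) = 6
Area = |Σ|/2 = 3.
Net area = 61 − 3 = 58.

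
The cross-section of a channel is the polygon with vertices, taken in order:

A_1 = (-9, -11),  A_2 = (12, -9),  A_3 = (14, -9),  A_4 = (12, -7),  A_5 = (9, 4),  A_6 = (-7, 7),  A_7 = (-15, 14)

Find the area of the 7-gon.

370.5

Apply the shoelace (surveyor's) formula: 2A = Σ (x_i·y_{i+1} − x_{i+1}·y_i), indices taken mod 7.
Σ = (213) + (18) + (10) + (111) + (91) + (7) + (291) = 741
Area = |Σ|/2 = 370.5.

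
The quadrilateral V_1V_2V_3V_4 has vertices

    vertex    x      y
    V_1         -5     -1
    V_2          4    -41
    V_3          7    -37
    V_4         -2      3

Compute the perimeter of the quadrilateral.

92

|V_1V_2| = √((9)² + (-40)²) = √1681 = 41
|V_2V_3| = √((3)² + (4)²) = √25 = 5
|V_3V_4| = √((-9)² + (40)²) = √1681 = 41
|V_4V_1| = √((-3)² + (-4)²) = √25 = 5
Perimeter = 41 + 5 + 41 + 5 = 92.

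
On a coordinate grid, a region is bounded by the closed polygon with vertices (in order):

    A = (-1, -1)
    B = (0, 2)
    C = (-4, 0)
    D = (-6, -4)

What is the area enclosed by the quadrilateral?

12

Apply Gauss's area formula: 2A = Σ (x_i·y_{i+1} − x_{i+1}·y_i), indices taken mod 4.
Cross-terms: -2, 8, 16, 2  ⇒  Σ = 24
Area = |Σ|/2 = 12.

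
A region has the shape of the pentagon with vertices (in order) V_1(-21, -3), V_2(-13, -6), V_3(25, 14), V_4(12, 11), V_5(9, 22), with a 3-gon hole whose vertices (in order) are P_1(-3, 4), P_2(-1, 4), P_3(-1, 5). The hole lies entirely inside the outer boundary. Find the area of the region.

Outer boundary:
V_1→V_2: (-21)(-6) − (-13)(-3) = 87
V_2→V_3: (-13)(14) − (25)(-6) = -32
V_3→V_4: (25)(11) − (12)(14) = 107
V_4→V_5: (12)(22) − (9)(11) = 165
V_5→V_1: (9)(-3) − (-21)(22) = 435
Σ = 762
Area = |Σ|/2 = 381.
Hole:
P_1→P_2: (-3)(4) − (-1)(4) = -8
P_2→P_3: (-1)(5) − (-1)(4) = -1
P_3→P_1: (-1)(4) − (-3)(5) = 11
Σ = 2
Area = |Σ|/2 = 1.
Net area = 381 − 1 = 380.

380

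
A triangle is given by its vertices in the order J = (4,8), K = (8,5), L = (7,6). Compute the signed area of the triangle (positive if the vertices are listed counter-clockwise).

0.5

Apply the shoelace formula: 2A = Σ (x_i·y_{i+1} − x_{i+1}·y_i), indices taken mod 3.
J→K: (4)(5) − (8)(8) = -44
K→L: (8)(6) − (7)(5) = 13
L→J: (7)(8) − (4)(6) = 32
Σ = 1
Signed area = Σ/2 = 0.5 (positive ⇒ counter-clockwise traversal).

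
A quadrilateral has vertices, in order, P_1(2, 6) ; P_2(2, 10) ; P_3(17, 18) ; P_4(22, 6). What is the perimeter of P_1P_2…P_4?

|P_1P_2| = √((0)² + (4)²) = √16 = 4
|P_2P_3| = √((15)² + (8)²) = √289 = 17
|P_3P_4| = √((5)² + (-12)²) = √169 = 13
|P_4P_1| = √((-20)² + (0)²) = √400 = 20
Perimeter = 4 + 17 + 13 + 20 = 54.

54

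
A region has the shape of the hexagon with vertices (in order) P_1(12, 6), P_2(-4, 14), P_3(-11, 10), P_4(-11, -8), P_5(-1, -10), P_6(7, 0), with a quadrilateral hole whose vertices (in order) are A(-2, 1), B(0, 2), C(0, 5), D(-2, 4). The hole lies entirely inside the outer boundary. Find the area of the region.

353

Outer boundary:
Σ = (192) + (114) + (198) + (102) + (70) + (42) = 718
Area = |Σ|/2 = 359.
Hole:
Apply Gauss's area formula: 2A = Σ (x_i·y_{i+1} − x_{i+1}·y_i), indices taken mod 4.
Cross-terms: -4, 0, 10, 6  ⇒  Σ = 12
Area = |Σ|/2 = 6.
Net area = 359 − 6 = 353.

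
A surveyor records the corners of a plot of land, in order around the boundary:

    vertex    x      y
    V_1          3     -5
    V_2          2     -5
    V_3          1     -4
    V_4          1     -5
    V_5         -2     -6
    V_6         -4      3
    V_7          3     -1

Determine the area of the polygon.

36

Σ = (-5) + (-3) + (-1) + (-16) + (-30) + (-5) + (-12) = -72
Area = |Σ|/2 = 36.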